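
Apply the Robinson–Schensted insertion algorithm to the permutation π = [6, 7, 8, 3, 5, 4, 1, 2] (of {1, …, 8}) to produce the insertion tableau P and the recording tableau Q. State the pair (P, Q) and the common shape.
P = [1, 2, 8] / [3, 4] / [5, 7] / [6];  Q = [1, 2, 3] / [4, 5] / [6, 8] / [7];  common shape = (3, 2, 2, 1)

Row-insert the values π_1, π_2, … into P one at a time, bumping the leftmost entry strictly greater than the inserted value down to the next row. The recording tableau Q records, in position (i, j), the step at which that cell was added to P.
  Insert 6 (step 1): P = [6];  Q = [1]
  Insert 7 (step 2): P = [6, 7];  Q = [1, 2]
  Insert 8 (step 3): P = [6, 7, 8];  Q = [1, 2, 3]
  Insert 3 (step 4): P = [3, 7, 8] / [6];  Q = [1, 2, 3] / [4]
  Insert 5 (step 5): P = [3, 5, 8] / [6, 7];  Q = [1, 2, 3] / [4, 5]
  Insert 4 (step 6): P = [3, 4, 8] / [5, 7] / [6];  Q = [1, 2, 3] / [4, 5] / [6]
  Insert 1 (step 7): P = [1, 4, 8] / [3, 7] / [5] / [6];  Q = [1, 2, 3] / [4, 5] / [6] / [7]
  Insert 2 (step 8): P = [1, 2, 8] / [3, 4] / [5, 7] / [6];  Q = [1, 2, 3] / [4, 5] / [6, 8] / [7]
Final shape: (3, 2, 2, 1).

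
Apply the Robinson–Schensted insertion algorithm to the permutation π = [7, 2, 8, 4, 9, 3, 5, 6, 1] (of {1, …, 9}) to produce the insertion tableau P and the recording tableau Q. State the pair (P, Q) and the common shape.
P = [1, 3, 5, 6] / [2, 8, 9] / [4] / [7];  Q = [1, 3, 5, 8] / [2, 4, 7] / [6] / [9];  common shape = (4, 3, 1, 1)

Row-insert the values π_1, π_2, … into P one at a time, bumping the leftmost entry strictly greater than the inserted value down to the next row. The recording tableau Q records, in position (i, j), the step at which that cell was added to P.
  Insert 7 (step 1): P = [7];  Q = [1]
  Insert 2 (step 2): P = [2] / [7];  Q = [1] / [2]
  Insert 8 (step 3): P = [2, 8] / [7];  Q = [1, 3] / [2]
  Insert 4 (step 4): P = [2, 4] / [7, 8];  Q = [1, 3] / [2, 4]
  Insert 9 (step 5): P = [2, 4, 9] / [7, 8];  Q = [1, 3, 5] / [2, 4]
  Insert 3 (step 6): P = [2, 3, 9] / [4, 8] / [7];  Q = [1, 3, 5] / [2, 4] / [6]
  Insert 5 (step 7): P = [2, 3, 5] / [4, 8, 9] / [7];  Q = [1, 3, 5] / [2, 4, 7] / [6]
  Insert 6 (step 8): P = [2, 3, 5, 6] / [4, 8, 9] / [7];  Q = [1, 3, 5, 8] / [2, 4, 7] / [6]
  Insert 1 (step 9): P = [1, 3, 5, 6] / [2, 8, 9] / [4] / [7];  Q = [1, 3, 5, 8] / [2, 4, 7] / [6] / [9]
Final shape: (4, 3, 1, 1).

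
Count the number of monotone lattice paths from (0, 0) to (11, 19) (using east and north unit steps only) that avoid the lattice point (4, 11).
Number of paths = 45843525

Total paths from (0, 0) to (11, 19): C(30, 11) = 54627300. Paths through (4, 11): (paths (0, 0) → (4, 11)) × (paths (4, 11) → (11, 19)) = C(15, 4) · C(15, 7) = 1365 · 6435 = 8783775. Avoidance count = 54627300 − 8783775 = 45843525.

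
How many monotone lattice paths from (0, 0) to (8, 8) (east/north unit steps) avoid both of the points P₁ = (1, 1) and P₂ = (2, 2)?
Number of paths = 4158

Inclusion–exclusion. Total paths: C(16, 8) = 12870. Through P₁: C(2, 1)·C(14, 7) = 6864. Through P₂: C(4, 2)·C(12, 6) = 5544. Since P₁ is strictly southwest of P₂, a monotone path through both must visit P₁ then P₂; paths through both = C(2, 1)·C(2, 1)·C(12, 6) = 3696. Avoid both = 12870 − 6864 − 5544 + 3696 = 4158.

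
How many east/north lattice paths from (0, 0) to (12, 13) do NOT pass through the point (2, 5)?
Number of paths = 4281382

Total paths from (0, 0) to (12, 13): C(25, 12) = 5200300. Paths through (2, 5): (paths (0, 0) → (2, 5)) × (paths (2, 5) → (12, 13)) = C(7, 2) · C(18, 10) = 21 · 43758 = 918918. Avoidance count = 5200300 − 918918 = 4281382.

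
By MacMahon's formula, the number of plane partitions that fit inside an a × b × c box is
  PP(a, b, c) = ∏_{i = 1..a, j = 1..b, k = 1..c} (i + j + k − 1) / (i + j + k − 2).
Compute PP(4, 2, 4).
PP(4, 2, 4) = 1764

Evaluate the triple product over i = 1..4, j = 1..2, k = 1..4. The factors are (2/1) · (3/2) · (4/3) · (5/4) · (3/2) · (4/3) · (5/4) · (6/5) · … (32 factors total). The numerators and denominators telescope so the product is an integer; carrying out the multiplication exactly gives PP(4, 2, 4) = 1764.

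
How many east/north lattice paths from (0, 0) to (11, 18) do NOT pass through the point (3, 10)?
Number of paths = 30916470

Total paths from (0, 0) to (11, 18): C(29, 11) = 34597290. Paths through (3, 10): (paths (0, 0) → (3, 10)) × (paths (3, 10) → (11, 18)) = C(13, 3) · C(16, 8) = 286 · 12870 = 3680820. Avoidance count = 34597290 − 3680820 = 30916470.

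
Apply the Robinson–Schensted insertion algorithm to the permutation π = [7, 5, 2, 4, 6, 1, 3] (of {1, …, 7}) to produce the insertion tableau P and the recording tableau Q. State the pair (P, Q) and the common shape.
P = [1, 3, 6] / [2, 4] / [5] / [7];  Q = [1, 4, 5] / [2, 7] / [3] / [6];  common shape = (3, 2, 1, 1)

Row-insert the values π_1, π_2, … into P one at a time, bumping the leftmost entry strictly greater than the inserted value down to the next row. The recording tableau Q records, in position (i, j), the step at which that cell was added to P.
  Insert 7 (step 1): P = [7];  Q = [1]
  Insert 5 (step 2): P = [5] / [7];  Q = [1] / [2]
  Insert 2 (step 3): P = [2] / [5] / [7];  Q = [1] / [2] / [3]
  Insert 4 (step 4): P = [2, 4] / [5] / [7];  Q = [1, 4] / [2] / [3]
  Insert 6 (step 5): P = [2, 4, 6] / [5] / [7];  Q = [1, 4, 5] / [2] / [3]
  Insert 1 (step 6): P = [1, 4, 6] / [2] / [5] / [7];  Q = [1, 4, 5] / [2] / [3] / [6]
  Insert 3 (step 7): P = [1, 3, 6] / [2, 4] / [5] / [7];  Q = [1, 4, 5] / [2, 7] / [3] / [6]
Final shape: (3, 2, 1, 1).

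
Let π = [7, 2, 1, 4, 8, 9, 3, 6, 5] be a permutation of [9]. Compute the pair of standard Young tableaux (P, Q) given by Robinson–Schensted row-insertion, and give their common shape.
P = [1, 3, 5, 9] / [2, 4, 6] / [7, 8];  Q = [1, 4, 5, 6] / [2, 7, 8] / [3, 9];  common shape = (4, 3, 2)

Row-insert the values π_1, π_2, … into P one at a time, bumping the leftmost entry strictly greater than the inserted value down to the next row. The recording tableau Q records, in position (i, j), the step at which that cell was added to P.
  Insert 7 (step 1): P = [7];  Q = [1]
  Insert 2 (step 2): P = [2] / [7];  Q = [1] / [2]
  Insert 1 (step 3): P = [1] / [2] / [7];  Q = [1] / [2] / [3]
  Insert 4 (step 4): P = [1, 4] / [2] / [7];  Q = [1, 4] / [2] / [3]
  Insert 8 (step 5): P = [1, 4, 8] / [2] / [7];  Q = [1, 4, 5] / [2] / [3]
  Insert 9 (step 6): P = [1, 4, 8, 9] / [2] / [7];  Q = [1, 4, 5, 6] / [2] / [3]
  Insert 3 (step 7): P = [1, 3, 8, 9] / [2, 4] / [7];  Q = [1, 4, 5, 6] / [2, 7] / [3]
  Insert 6 (step 8): P = [1, 3, 6, 9] / [2, 4, 8] / [7];  Q = [1, 4, 5, 6] / [2, 7, 8] / [3]
  Insert 5 (step 9): P = [1, 3, 5, 9] / [2, 4, 6] / [7, 8];  Q = [1, 4, 5, 6] / [2, 7, 8] / [3, 9]
Final shape: (4, 3, 2).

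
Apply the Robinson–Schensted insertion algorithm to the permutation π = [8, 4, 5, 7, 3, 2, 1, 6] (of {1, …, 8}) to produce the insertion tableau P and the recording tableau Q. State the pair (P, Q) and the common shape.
P = [1, 5, 6] / [2, 7] / [3] / [4] / [8];  Q = [1, 3, 4] / [2, 8] / [5] / [6] / [7];  common shape = (3, 2, 1, 1, 1)

Row-insert the values π_1, π_2, … into P one at a time, bumping the leftmost entry strictly greater than the inserted value down to the next row. The recording tableau Q records, in position (i, j), the step at which that cell was added to P.
  Insert 8 (step 1): P = [8];  Q = [1]
  Insert 4 (step 2): P = [4] / [8];  Q = [1] / [2]
  Insert 5 (step 3): P = [4, 5] / [8];  Q = [1, 3] / [2]
  Insert 7 (step 4): P = [4, 5, 7] / [8];  Q = [1, 3, 4] / [2]
  Insert 3 (step 5): P = [3, 5, 7] / [4] / [8];  Q = [1, 3, 4] / [2] / [5]
  Insert 2 (step 6): P = [2, 5, 7] / [3] / [4] / [8];  Q = [1, 3, 4] / [2] / [5] / [6]
  Insert 1 (step 7): P = [1, 5, 7] / [2] / [3] / [4] / [8];  Q = [1, 3, 4] / [2] / [5] / [6] / [7]
  Insert 6 (step 8): P = [1, 5, 6] / [2, 7] / [3] / [4] / [8];  Q = [1, 3, 4] / [2, 8] / [5] / [6] / [7]
Final shape: (3, 2, 1, 1, 1).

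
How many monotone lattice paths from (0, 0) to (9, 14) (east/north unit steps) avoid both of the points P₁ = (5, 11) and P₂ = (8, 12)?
Number of paths = 338816

Inclusion–exclusion. Total paths: C(23, 9) = 817190. Through P₁: C(16, 5)·C(7, 4) = 152880. Through P₂: C(20, 8)·C(3, 1) = 377910. Since P₁ is strictly southwest of P₂, a monotone path through both must visit P₁ then P₂; paths through both = C(16, 5)·C(4, 3)·C(3, 1) = 52416. Avoid both = 817190 − 152880 − 377910 + 52416 = 338816.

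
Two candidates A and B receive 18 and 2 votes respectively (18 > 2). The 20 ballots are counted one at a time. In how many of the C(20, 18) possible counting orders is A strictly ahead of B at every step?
Strict-lead orderings = 152

Total orderings of the 20 votes with 18 for A: C(20, 18) = 190. By the Bertrand ballot formula (Cycle Lemma / reflection principle), the number of orderings in which A is strictly ahead of B throughout is (p − q)/(p + q) · C(p + q, p) = (18 − 2)/(18 + 2) · 190 = 152.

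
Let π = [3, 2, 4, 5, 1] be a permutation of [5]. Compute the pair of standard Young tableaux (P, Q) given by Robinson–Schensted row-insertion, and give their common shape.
P = [1, 4, 5] / [2] / [3];  Q = [1, 3, 4] / [2] / [5];  common shape = (3, 1, 1)

Row-insert the values π_1, π_2, … into P one at a time, bumping the leftmost entry strictly greater than the inserted value down to the next row. The recording tableau Q records, in position (i, j), the step at which that cell was added to P.
  Insert 3 (step 1): P = [3];  Q = [1]
  Insert 2 (step 2): P = [2] / [3];  Q = [1] / [2]
  Insert 4 (step 3): P = [2, 4] / [3];  Q = [1, 3] / [2]
  Insert 5 (step 4): P = [2, 4, 5] / [3];  Q = [1, 3, 4] / [2]
  Insert 1 (step 5): P = [1, 4, 5] / [2] / [3];  Q = [1, 3, 4] / [2] / [5]
Final shape: (3, 1, 1).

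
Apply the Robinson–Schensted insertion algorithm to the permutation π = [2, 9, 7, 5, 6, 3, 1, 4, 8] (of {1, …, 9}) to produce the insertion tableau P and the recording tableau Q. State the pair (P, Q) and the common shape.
P = [1, 3, 4, 8] / [2, 6] / [5] / [7] / [9];  Q = [1, 2, 5, 9] / [3, 8] / [4] / [6] / [7];  common shape = (4, 2, 1, 1, 1)

Row-insert the values π_1, π_2, … into P one at a time, bumping the leftmost entry strictly greater than the inserted value down to the next row. The recording tableau Q records, in position (i, j), the step at which that cell was added to P.
  Insert 2 (step 1): P = [2];  Q = [1]
  Insert 9 (step 2): P = [2, 9];  Q = [1, 2]
  Insert 7 (step 3): P = [2, 7] / [9];  Q = [1, 2] / [3]
  Insert 5 (step 4): P = [2, 5] / [7] / [9];  Q = [1, 2] / [3] / [4]
  Insert 6 (step 5): P = [2, 5, 6] / [7] / [9];  Q = [1, 2, 5] / [3] / [4]
  Insert 3 (step 6): P = [2, 3, 6] / [5] / [7] / [9];  Q = [1, 2, 5] / [3] / [4] / [6]
  Insert 1 (step 7): P = [1, 3, 6] / [2] / [5] / [7] / [9];  Q = [1, 2, 5] / [3] / [4] / [6] / [7]
  Insert 4 (step 8): P = [1, 3, 4] / [2, 6] / [5] / [7] / [9];  Q = [1, 2, 5] / [3, 8] / [4] / [6] / [7]
  Insert 8 (step 9): P = [1, 3, 4, 8] / [2, 6] / [5] / [7] / [9];  Q = [1, 2, 5, 9] / [3, 8] / [4] / [6] / [7]
Final shape: (4, 2, 1, 1, 1).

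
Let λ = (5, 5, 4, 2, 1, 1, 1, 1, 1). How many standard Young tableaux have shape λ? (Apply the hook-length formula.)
# SYT of shape (5, 5, 4, 2, 1, 1, 1, 1, 1) = 241746120

Hook-length formula: f^λ = n! / Π hook(c), product over all cells c of the Young diagram. For λ = (5, 5, 4, 2, 1, 1, 1, 1, 1), n = 21 boxes. Hook lengths by row (left-to-right, top-to-bottom): [13, 7, 5, 4, 2]; [12, 6, 4, 3, 1]; [10, 4, 2, 1]; [7, 1]; [5]; [4]; [3]; [2]; [1]. Product of hooks = 211341312000. So f^λ = 21! / 211341312000 = 51090942171709440000 / 211341312000 = 241746120.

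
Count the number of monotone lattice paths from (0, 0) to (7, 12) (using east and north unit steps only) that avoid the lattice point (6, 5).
Number of paths = 46692

Total paths from (0, 0) to (7, 12): C(19, 7) = 50388. Paths through (6, 5): (paths (0, 0) → (6, 5)) × (paths (6, 5) → (7, 12)) = C(11, 6) · C(8, 1) = 462 · 8 = 3696. Avoidance count = 50388 − 3696 = 46692.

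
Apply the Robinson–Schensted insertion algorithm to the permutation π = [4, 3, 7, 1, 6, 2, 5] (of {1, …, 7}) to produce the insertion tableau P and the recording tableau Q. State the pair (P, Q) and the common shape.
P = [1, 2, 5] / [3, 6] / [4, 7];  Q = [1, 3, 7] / [2, 5] / [4, 6];  common shape = (3, 2, 2)

Row-insert the values π_1, π_2, … into P one at a time, bumping the leftmost entry strictly greater than the inserted value down to the next row. The recording tableau Q records, in position (i, j), the step at which that cell was added to P.
  Insert 4 (step 1): P = [4];  Q = [1]
  Insert 3 (step 2): P = [3] / [4];  Q = [1] / [2]
  Insert 7 (step 3): P = [3, 7] / [4];  Q = [1, 3] / [2]
  Insert 1 (step 4): P = [1, 7] / [3] / [4];  Q = [1, 3] / [2] / [4]
  Insert 6 (step 5): P = [1, 6] / [3, 7] / [4];  Q = [1, 3] / [2, 5] / [4]
  Insert 2 (step 6): P = [1, 2] / [3, 6] / [4, 7];  Q = [1, 3] / [2, 5] / [4, 6]
  Insert 5 (step 7): P = [1, 2, 5] / [3, 6] / [4, 7];  Q = [1, 3, 7] / [2, 5] / [4, 6]
Final shape: (3, 2, 2).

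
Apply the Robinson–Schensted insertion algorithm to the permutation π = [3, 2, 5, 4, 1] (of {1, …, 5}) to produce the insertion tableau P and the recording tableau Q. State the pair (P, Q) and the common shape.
P = [1, 4] / [2, 5] / [3];  Q = [1, 3] / [2, 4] / [5];  common shape = (2, 2, 1)

Row-insert the values π_1, π_2, … into P one at a time, bumping the leftmost entry strictly greater than the inserted value down to the next row. The recording tableau Q records, in position (i, j), the step at which that cell was added to P.
  Insert 3 (step 1): P = [3];  Q = [1]
  Insert 2 (step 2): P = [2] / [3];  Q = [1] / [2]
  Insert 5 (step 3): P = [2, 5] / [3];  Q = [1, 3] / [2]
  Insert 4 (step 4): P = [2, 4] / [3, 5];  Q = [1, 3] / [2, 4]
  Insert 1 (step 5): P = [1, 4] / [2, 5] / [3];  Q = [1, 3] / [2, 4] / [5]
Final shape: (2, 2, 1).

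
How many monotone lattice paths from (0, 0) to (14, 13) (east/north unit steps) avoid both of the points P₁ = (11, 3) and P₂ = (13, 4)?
Number of paths = 19941316

Inclusion–exclusion. Total paths: C(27, 14) = 20058300. Through P₁: C(14, 11)·C(13, 3) = 104104. Through P₂: C(17, 13)·C(10, 1) = 23800. Since P₁ is strictly southwest of P₂, a monotone path through both must visit P₁ then P₂; paths through both = C(14, 11)·C(3, 2)·C(10, 1) = 10920. Avoid both = 20058300 − 104104 − 23800 + 10920 = 19941316.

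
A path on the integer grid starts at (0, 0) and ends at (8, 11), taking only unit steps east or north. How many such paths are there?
Number of paths = 75582

A monotone lattice path from (0, 0) to (8, 11) consists of 8 east steps and 11 north steps in some order, so it is determined by which 8 of the 19 steps are east. The count is C(19, 8) = 75582.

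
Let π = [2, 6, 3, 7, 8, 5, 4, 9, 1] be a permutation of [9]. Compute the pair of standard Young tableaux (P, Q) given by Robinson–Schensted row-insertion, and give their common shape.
P = [1, 3, 4, 8, 9] / [2, 7] / [5] / [6];  Q = [1, 2, 4, 5, 8] / [3, 6] / [7] / [9];  common shape = (5, 2, 1, 1)

Row-insert the values π_1, π_2, … into P one at a time, bumping the leftmost entry strictly greater than the inserted value down to the next row. The recording tableau Q records, in position (i, j), the step at which that cell was added to P.
  Insert 2 (step 1): P = [2];  Q = [1]
  Insert 6 (step 2): P = [2, 6];  Q = [1, 2]
  Insert 3 (step 3): P = [2, 3] / [6];  Q = [1, 2] / [3]
  Insert 7 (step 4): P = [2, 3, 7] / [6];  Q = [1, 2, 4] / [3]
  Insert 8 (step 5): P = [2, 3, 7, 8] / [6];  Q = [1, 2, 4, 5] / [3]
  Insert 5 (step 6): P = [2, 3, 5, 8] / [6, 7];  Q = [1, 2, 4, 5] / [3, 6]
  Insert 4 (step 7): P = [2, 3, 4, 8] / [5, 7] / [6];  Q = [1, 2, 4, 5] / [3, 6] / [7]
  Insert 9 (step 8): P = [2, 3, 4, 8, 9] / [5, 7] / [6];  Q = [1, 2, 4, 5, 8] / [3, 6] / [7]
  Insert 1 (step 9): P = [1, 3, 4, 8, 9] / [2, 7] / [5] / [6];  Q = [1, 2, 4, 5, 8] / [3, 6] / [7] / [9]
Final shape: (5, 2, 1, 1).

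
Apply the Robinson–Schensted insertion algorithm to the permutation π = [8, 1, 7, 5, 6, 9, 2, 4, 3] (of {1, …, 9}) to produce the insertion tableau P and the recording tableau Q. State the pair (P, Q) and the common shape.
P = [1, 2, 3, 9] / [4, 6] / [5] / [7] / [8];  Q = [1, 3, 5, 6] / [2, 8] / [4] / [7] / [9];  common shape = (4, 2, 1, 1, 1)

Row-insert the values π_1, π_2, … into P one at a time, bumping the leftmost entry strictly greater than the inserted value down to the next row. The recording tableau Q records, in position (i, j), the step at which that cell was added to P.
  Insert 8 (step 1): P = [8];  Q = [1]
  Insert 1 (step 2): P = [1] / [8];  Q = [1] / [2]
  Insert 7 (step 3): P = [1, 7] / [8];  Q = [1, 3] / [2]
  Insert 5 (step 4): P = [1, 5] / [7] / [8];  Q = [1, 3] / [2] / [4]
  Insert 6 (step 5): P = [1, 5, 6] / [7] / [8];  Q = [1, 3, 5] / [2] / [4]
  Insert 9 (step 6): P = [1, 5, 6, 9] / [7] / [8];  Q = [1, 3, 5, 6] / [2] / [4]
  Insert 2 (step 7): P = [1, 2, 6, 9] / [5] / [7] / [8];  Q = [1, 3, 5, 6] / [2] / [4] / [7]
  Insert 4 (step 8): P = [1, 2, 4, 9] / [5, 6] / [7] / [8];  Q = [1, 3, 5, 6] / [2, 8] / [4] / [7]
  Insert 3 (step 9): P = [1, 2, 3, 9] / [4, 6] / [5] / [7] / [8];  Q = [1, 3, 5, 6] / [2, 8] / [4] / [7] / [9]
Final shape: (4, 2, 1, 1, 1).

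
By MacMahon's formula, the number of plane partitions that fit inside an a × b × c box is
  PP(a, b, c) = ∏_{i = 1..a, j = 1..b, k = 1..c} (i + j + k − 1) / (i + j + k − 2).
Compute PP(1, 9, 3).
PP(1, 9, 3) = 220

Evaluate the triple product over i = 1..1, j = 1..9, k = 1..3. The factors are (2/1) · (3/2) · (4/3) · (3/2) · (4/3) · (5/4) · (4/3) · (5/4) · … (27 factors total). The numerators and denominators telescope so the product is an integer; carrying out the multiplication exactly gives PP(1, 9, 3) = 220.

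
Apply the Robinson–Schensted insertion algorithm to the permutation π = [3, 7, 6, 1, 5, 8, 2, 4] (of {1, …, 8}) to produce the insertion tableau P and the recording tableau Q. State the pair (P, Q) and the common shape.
P = [1, 2, 4] / [3, 5, 8] / [6] / [7];  Q = [1, 2, 6] / [3, 5, 8] / [4] / [7];  common shape = (3, 3, 1, 1)

Row-insert the values π_1, π_2, … into P one at a time, bumping the leftmost entry strictly greater than the inserted value down to the next row. The recording tableau Q records, in position (i, j), the step at which that cell was added to P.
  Insert 3 (step 1): P = [3];  Q = [1]
  Insert 7 (step 2): P = [3, 7];  Q = [1, 2]
  Insert 6 (step 3): P = [3, 6] / [7];  Q = [1, 2] / [3]
  Insert 1 (step 4): P = [1, 6] / [3] / [7];  Q = [1, 2] / [3] / [4]
  Insert 5 (step 5): P = [1, 5] / [3, 6] / [7];  Q = [1, 2] / [3, 5] / [4]
  Insert 8 (step 6): P = [1, 5, 8] / [3, 6] / [7];  Q = [1, 2, 6] / [3, 5] / [4]
  Insert 2 (step 7): P = [1, 2, 8] / [3, 5] / [6] / [7];  Q = [1, 2, 6] / [3, 5] / [4] / [7]
  Insert 4 (step 8): P = [1, 2, 4] / [3, 5, 8] / [6] / [7];  Q = [1, 2, 6] / [3, 5, 8] / [4] / [7]
Final shape: (3, 3, 1, 1).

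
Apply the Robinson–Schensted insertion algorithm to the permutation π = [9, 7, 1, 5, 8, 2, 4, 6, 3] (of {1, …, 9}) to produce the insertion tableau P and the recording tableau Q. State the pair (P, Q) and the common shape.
P = [1, 2, 3, 6] / [4, 8] / [5] / [7] / [9];  Q = [1, 4, 5, 8] / [2, 7] / [3] / [6] / [9];  common shape = (4, 2, 1, 1, 1)

Row-insert the values π_1, π_2, … into P one at a time, bumping the leftmost entry strictly greater than the inserted value down to the next row. The recording tableau Q records, in position (i, j), the step at which that cell was added to P.
  Insert 9 (step 1): P = [9];  Q = [1]
  Insert 7 (step 2): P = [7] / [9];  Q = [1] / [2]
  Insert 1 (step 3): P = [1] / [7] / [9];  Q = [1] / [2] / [3]
  Insert 5 (step 4): P = [1, 5] / [7] / [9];  Q = [1, 4] / [2] / [3]
  Insert 8 (step 5): P = [1, 5, 8] / [7] / [9];  Q = [1, 4, 5] / [2] / [3]
  Insert 2 (step 6): P = [1, 2, 8] / [5] / [7] / [9];  Q = [1, 4, 5] / [2] / [3] / [6]
  Insert 4 (step 7): P = [1, 2, 4] / [5, 8] / [7] / [9];  Q = [1, 4, 5] / [2, 7] / [3] / [6]
  Insert 6 (step 8): P = [1, 2, 4, 6] / [5, 8] / [7] / [9];  Q = [1, 4, 5, 8] / [2, 7] / [3] / [6]
  Insert 3 (step 9): P = [1, 2, 3, 6] / [4, 8] / [5] / [7] / [9];  Q = [1, 4, 5, 8] / [2, 7] / [3] / [6] / [9]
Final shape: (4, 2, 1, 1, 1).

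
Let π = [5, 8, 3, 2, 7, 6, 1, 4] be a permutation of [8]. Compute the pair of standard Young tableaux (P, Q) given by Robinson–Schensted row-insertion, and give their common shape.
P = [1, 4] / [2, 6] / [3, 7] / [5, 8];  Q = [1, 2] / [3, 5] / [4, 6] / [7, 8];  common shape = (2, 2, 2, 2)

Row-insert the values π_1, π_2, … into P one at a time, bumping the leftmost entry strictly greater than the inserted value down to the next row. The recording tableau Q records, in position (i, j), the step at which that cell was added to P.
  Insert 5 (step 1): P = [5];  Q = [1]
  Insert 8 (step 2): P = [5, 8];  Q = [1, 2]
  Insert 3 (step 3): P = [3, 8] / [5];  Q = [1, 2] / [3]
  Insert 2 (step 4): P = [2, 8] / [3] / [5];  Q = [1, 2] / [3] / [4]
  Insert 7 (step 5): P = [2, 7] / [3, 8] / [5];  Q = [1, 2] / [3, 5] / [4]
  Insert 6 (step 6): P = [2, 6] / [3, 7] / [5, 8];  Q = [1, 2] / [3, 5] / [4, 6]
  Insert 1 (step 7): P = [1, 6] / [2, 7] / [3, 8] / [5];  Q = [1, 2] / [3, 5] / [4, 6] / [7]
  Insert 4 (step 8): P = [1, 4] / [2, 6] / [3, 7] / [5, 8];  Q = [1, 2] / [3, 5] / [4, 6] / [7, 8]
Final shape: (2, 2, 2, 2).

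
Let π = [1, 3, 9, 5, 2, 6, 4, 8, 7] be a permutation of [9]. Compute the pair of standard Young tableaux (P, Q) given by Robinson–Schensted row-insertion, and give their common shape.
P = [1, 2, 4, 6, 7] / [3, 5, 8] / [9];  Q = [1, 2, 3, 6, 8] / [4, 7, 9] / [5];  common shape = (5, 3, 1)

Row-insert the values π_1, π_2, … into P one at a time, bumping the leftmost entry strictly greater than the inserted value down to the next row. The recording tableau Q records, in position (i, j), the step at which that cell was added to P.
  Insert 1 (step 1): P = [1];  Q = [1]
  Insert 3 (step 2): P = [1, 3];  Q = [1, 2]
  Insert 9 (step 3): P = [1, 3, 9];  Q = [1, 2, 3]
  Insert 5 (step 4): P = [1, 3, 5] / [9];  Q = [1, 2, 3] / [4]
  Insert 2 (step 5): P = [1, 2, 5] / [3] / [9];  Q = [1, 2, 3] / [4] / [5]
  Insert 6 (step 6): P = [1, 2, 5, 6] / [3] / [9];  Q = [1, 2, 3, 6] / [4] / [5]
  Insert 4 (step 7): P = [1, 2, 4, 6] / [3, 5] / [9];  Q = [1, 2, 3, 6] / [4, 7] / [5]
  Insert 8 (step 8): P = [1, 2, 4, 6, 8] / [3, 5] / [9];  Q = [1, 2, 3, 6, 8] / [4, 7] / [5]
  Insert 7 (step 9): P = [1, 2, 4, 6, 7] / [3, 5, 8] / [9];  Q = [1, 2, 3, 6, 8] / [4, 7, 9] / [5]
Final shape: (5, 3, 1).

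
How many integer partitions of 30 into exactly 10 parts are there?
p(30, 10 parts) = 530

Partitions of n into exactly k parts are in bijection with partitions of n − k into at most k parts (subtract 1 from each part). So p(30, exactly 10) = p(20, parts ≤ 10). Computing via the recurrence p(m, j) = p(m, j−1) + p(m−j, j) gives 530.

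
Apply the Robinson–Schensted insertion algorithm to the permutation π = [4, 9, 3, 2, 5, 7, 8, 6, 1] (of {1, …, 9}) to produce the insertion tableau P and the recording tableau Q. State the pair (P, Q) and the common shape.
P = [1, 5, 6, 8] / [2, 7] / [3, 9] / [4];  Q = [1, 2, 6, 7] / [3, 5] / [4, 8] / [9];  common shape = (4, 2, 2, 1)

Row-insert the values π_1, π_2, … into P one at a time, bumping the leftmost entry strictly greater than the inserted value down to the next row. The recording tableau Q records, in position (i, j), the step at which that cell was added to P.
  Insert 4 (step 1): P = [4];  Q = [1]
  Insert 9 (step 2): P = [4, 9];  Q = [1, 2]
  Insert 3 (step 3): P = [3, 9] / [4];  Q = [1, 2] / [3]
  Insert 2 (step 4): P = [2, 9] / [3] / [4];  Q = [1, 2] / [3] / [4]
  Insert 5 (step 5): P = [2, 5] / [3, 9] / [4];  Q = [1, 2] / [3, 5] / [4]
  Insert 7 (step 6): P = [2, 5, 7] / [3, 9] / [4];  Q = [1, 2, 6] / [3, 5] / [4]
  Insert 8 (step 7): P = [2, 5, 7, 8] / [3, 9] / [4];  Q = [1, 2, 6, 7] / [3, 5] / [4]
  Insert 6 (step 8): P = [2, 5, 6, 8] / [3, 7] / [4, 9];  Q = [1, 2, 6, 7] / [3, 5] / [4, 8]
  Insert 1 (step 9): P = [1, 5, 6, 8] / [2, 7] / [3, 9] / [4];  Q = [1, 2, 6, 7] / [3, 5] / [4, 8] / [9]
Final shape: (4, 2, 2, 1).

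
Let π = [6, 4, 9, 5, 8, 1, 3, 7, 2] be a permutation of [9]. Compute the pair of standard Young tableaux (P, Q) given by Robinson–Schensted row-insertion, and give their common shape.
P = [1, 2, 7] / [3, 5, 8] / [4, 9] / [6];  Q = [1, 3, 5] / [2, 4, 8] / [6, 7] / [9];  common shape = (3, 3, 2, 1)

Row-insert the values π_1, π_2, … into P one at a time, bumping the leftmost entry strictly greater than the inserted value down to the next row. The recording tableau Q records, in position (i, j), the step at which that cell was added to P.
  Insert 6 (step 1): P = [6];  Q = [1]
  Insert 4 (step 2): P = [4] / [6];  Q = [1] / [2]
  Insert 9 (step 3): P = [4, 9] / [6];  Q = [1, 3] / [2]
  Insert 5 (step 4): P = [4, 5] / [6, 9];  Q = [1, 3] / [2, 4]
  Insert 8 (step 5): P = [4, 5, 8] / [6, 9];  Q = [1, 3, 5] / [2, 4]
  Insert 1 (step 6): P = [1, 5, 8] / [4, 9] / [6];  Q = [1, 3, 5] / [2, 4] / [6]
  Insert 3 (step 7): P = [1, 3, 8] / [4, 5] / [6, 9];  Q = [1, 3, 5] / [2, 4] / [6, 7]
  Insert 7 (step 8): P = [1, 3, 7] / [4, 5, 8] / [6, 9];  Q = [1, 3, 5] / [2, 4, 8] / [6, 7]
  Insert 2 (step 9): P = [1, 2, 7] / [3, 5, 8] / [4, 9] / [6];  Q = [1, 3, 5] / [2, 4, 8] / [6, 7] / [9]
Final shape: (3, 3, 2, 1).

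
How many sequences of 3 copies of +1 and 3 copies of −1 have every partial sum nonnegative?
C_3 = 5

These ballot sequences are counted by the Catalan number C_n = (1/(n + 1)) · C(2n, n). For n = 3: C_3 = (1/4) · C(6, 3) = 20/4 = 5.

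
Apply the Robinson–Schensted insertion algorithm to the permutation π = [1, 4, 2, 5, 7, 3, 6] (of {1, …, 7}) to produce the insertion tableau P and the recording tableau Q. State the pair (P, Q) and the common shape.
P = [1, 2, 3, 6] / [4, 5, 7];  Q = [1, 2, 4, 5] / [3, 6, 7];  common shape = (4, 3)

Row-insert the values π_1, π_2, … into P one at a time, bumping the leftmost entry strictly greater than the inserted value down to the next row. The recording tableau Q records, in position (i, j), the step at which that cell was added to P.
  Insert 1 (step 1): P = [1];  Q = [1]
  Insert 4 (step 2): P = [1, 4];  Q = [1, 2]
  Insert 2 (step 3): P = [1, 2] / [4];  Q = [1, 2] / [3]
  Insert 5 (step 4): P = [1, 2, 5] / [4];  Q = [1, 2, 4] / [3]
  Insert 7 (step 5): P = [1, 2, 5, 7] / [4];  Q = [1, 2, 4, 5] / [3]
  Insert 3 (step 6): P = [1, 2, 3, 7] / [4, 5];  Q = [1, 2, 4, 5] / [3, 6]
  Insert 6 (step 7): P = [1, 2, 3, 6] / [4, 5, 7];  Q = [1, 2, 4, 5] / [3, 6, 7]
Final shape: (4, 3).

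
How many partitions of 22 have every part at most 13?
p(22, parts ≤ 13) = 935

Use the recurrence p(n, m) = p(n, m−1) + p(n−m, m): either the largest part is < m (count p(n, m−1)) or the largest part is exactly m (remove one copy of m, count p(n−m, m)). With p(0, ·) = 1 this gives p(22, parts ≤ 13) = 935. (By conjugating Young diagrams, this also counts partitions of 22 into at most 13 parts.)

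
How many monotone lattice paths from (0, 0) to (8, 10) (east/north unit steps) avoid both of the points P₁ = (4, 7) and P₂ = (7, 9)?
Number of paths = 15928

Inclusion–exclusion. Total paths: C(18, 8) = 43758. Through P₁: C(11, 4)·C(7, 4) = 11550. Through P₂: C(16, 7)·C(2, 1) = 22880. Since P₁ is strictly southwest of P₂, a monotone path through both must visit P₁ then P₂; paths through both = C(11, 4)·C(5, 3)·C(2, 1) = 6600. Avoid both = 43758 − 11550 − 22880 + 6600 = 15928.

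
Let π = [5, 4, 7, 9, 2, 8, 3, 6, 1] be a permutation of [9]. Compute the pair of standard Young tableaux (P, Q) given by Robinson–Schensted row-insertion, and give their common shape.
P = [1, 3, 6] / [2, 7, 8] / [4, 9] / [5];  Q = [1, 3, 4] / [2, 6, 8] / [5, 7] / [9];  common shape = (3, 3, 2, 1)

Row-insert the values π_1, π_2, … into P one at a time, bumping the leftmost entry strictly greater than the inserted value down to the next row. The recording tableau Q records, in position (i, j), the step at which that cell was added to P.
  Insert 5 (step 1): P = [5];  Q = [1]
  Insert 4 (step 2): P = [4] / [5];  Q = [1] / [2]
  Insert 7 (step 3): P = [4, 7] / [5];  Q = [1, 3] / [2]
  Insert 9 (step 4): P = [4, 7, 9] / [5];  Q = [1, 3, 4] / [2]
  Insert 2 (step 5): P = [2, 7, 9] / [4] / [5];  Q = [1, 3, 4] / [2] / [5]
  Insert 8 (step 6): P = [2, 7, 8] / [4, 9] / [5];  Q = [1, 3, 4] / [2, 6] / [5]
  Insert 3 (step 7): P = [2, 3, 8] / [4, 7] / [5, 9];  Q = [1, 3, 4] / [2, 6] / [5, 7]
  Insert 6 (step 8): P = [2, 3, 6] / [4, 7, 8] / [5, 9];  Q = [1, 3, 4] / [2, 6, 8] / [5, 7]
  Insert 1 (step 9): P = [1, 3, 6] / [2, 7, 8] / [4, 9] / [5];  Q = [1, 3, 4] / [2, 6, 8] / [5, 7] / [9]
Final shape: (3, 3, 2, 1).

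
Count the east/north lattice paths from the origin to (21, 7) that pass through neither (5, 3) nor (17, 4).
Number of paths = 728725

Inclusion–exclusion. Total paths: C(28, 21) = 1184040. Through P₁: C(8, 5)·C(20, 16) = 271320. Through P₂: C(21, 17)·C(7, 4) = 209475. Since P₁ is strictly southwest of P₂, a monotone path through both must visit P₁ then P₂; paths through both = C(8, 5)·C(13, 12)·C(7, 4) = 25480. Avoid both = 1184040 − 271320 − 209475 + 25480 = 728725.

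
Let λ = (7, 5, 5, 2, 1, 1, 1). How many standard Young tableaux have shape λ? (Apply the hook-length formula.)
# SYT of shape (7, 5, 5, 2, 1, 1, 1) = 1961028608

Hook-length formula: f^λ = n! / Π hook(c), product over all cells c of the Young diagram. For λ = (7, 5, 5, 2, 1, 1, 1), n = 22 boxes. Hook lengths by row (left-to-right, top-to-bottom): [13, 9, 7, 6, 5, 2, 1]; [10, 6, 4, 3, 2]; [9, 5, 3, 2, 1]; [5, 1]; [3]; [2]; [1]. Product of hooks = 573168960000. So f^λ = 22! / 573168960000 = 1124000727777607680000 / 573168960000 = 1961028608.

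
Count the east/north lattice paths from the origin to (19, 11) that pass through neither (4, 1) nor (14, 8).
Number of paths = 25821820

Inclusion–exclusion. Total paths: C(30, 19) = 54627300. Through P₁: C(5, 4)·C(25, 15) = 16343800. Through P₂: C(22, 14)·C(8, 5) = 17907120. Since P₁ is strictly southwest of P₂, a monotone path through both must visit P₁ then P₂; paths through both = C(5, 4)·C(17, 10)·C(8, 5) = 5445440. Avoid both = 54627300 − 16343800 − 17907120 + 5445440 = 25821820.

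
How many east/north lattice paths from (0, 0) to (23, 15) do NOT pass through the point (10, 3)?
Number of paths = 13984000760

Total paths from (0, 0) to (23, 15): C(38, 23) = 15471286560. Paths through (10, 3): (paths (0, 0) → (10, 3)) × (paths (10, 3) → (23, 15)) = C(13, 10) · C(25, 13) = 286 · 5200300 = 1487285800. Avoidance count = 15471286560 − 1487285800 = 13984000760.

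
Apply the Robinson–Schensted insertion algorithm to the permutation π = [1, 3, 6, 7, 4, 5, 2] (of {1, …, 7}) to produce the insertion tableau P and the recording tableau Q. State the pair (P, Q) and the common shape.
P = [1, 2, 4, 5] / [3, 7] / [6];  Q = [1, 2, 3, 4] / [5, 6] / [7];  common shape = (4, 2, 1)

Row-insert the values π_1, π_2, … into P one at a time, bumping the leftmost entry strictly greater than the inserted value down to the next row. The recording tableau Q records, in position (i, j), the step at which that cell was added to P.
  Insert 1 (step 1): P = [1];  Q = [1]
  Insert 3 (step 2): P = [1, 3];  Q = [1, 2]
  Insert 6 (step 3): P = [1, 3, 6];  Q = [1, 2, 3]
  Insert 7 (step 4): P = [1, 3, 6, 7];  Q = [1, 2, 3, 4]
  Insert 4 (step 5): P = [1, 3, 4, 7] / [6];  Q = [1, 2, 3, 4] / [5]
  Insert 5 (step 6): P = [1, 3, 4, 5] / [6, 7];  Q = [1, 2, 3, 4] / [5, 6]
  Insert 2 (step 7): P = [1, 2, 4, 5] / [3, 7] / [6];  Q = [1, 2, 3, 4] / [5, 6] / [7]
Final shape: (4, 2, 1).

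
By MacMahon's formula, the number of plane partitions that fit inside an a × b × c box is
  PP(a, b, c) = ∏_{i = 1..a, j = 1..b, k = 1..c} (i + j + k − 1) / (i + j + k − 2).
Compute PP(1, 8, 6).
PP(1, 8, 6) = 3003

Evaluate the triple product over i = 1..1, j = 1..8, k = 1..6. The factors are (2/1) · (3/2) · (4/3) · (5/4) · (6/5) · (7/6) · (3/2) · (4/3) · … (48 factors total). The numerators and denominators telescope so the product is an integer; carrying out the multiplication exactly gives PP(1, 8, 6) = 3003.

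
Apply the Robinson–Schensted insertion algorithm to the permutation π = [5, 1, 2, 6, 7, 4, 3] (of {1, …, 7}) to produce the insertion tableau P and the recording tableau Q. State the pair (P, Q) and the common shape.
P = [1, 2, 3, 7] / [4, 6] / [5];  Q = [1, 3, 4, 5] / [2, 6] / [7];  common shape = (4, 2, 1)

Row-insert the values π_1, π_2, … into P one at a time, bumping the leftmost entry strictly greater than the inserted value down to the next row. The recording tableau Q records, in position (i, j), the step at which that cell was added to P.
  Insert 5 (step 1): P = [5];  Q = [1]
  Insert 1 (step 2): P = [1] / [5];  Q = [1] / [2]
  Insert 2 (step 3): P = [1, 2] / [5];  Q = [1, 3] / [2]
  Insert 6 (step 4): P = [1, 2, 6] / [5];  Q = [1, 3, 4] / [2]
  Insert 7 (step 5): P = [1, 2, 6, 7] / [5];  Q = [1, 3, 4, 5] / [2]
  Insert 4 (step 6): P = [1, 2, 4, 7] / [5, 6];  Q = [1, 3, 4, 5] / [2, 6]
  Insert 3 (step 7): P = [1, 2, 3, 7] / [4, 6] / [5];  Q = [1, 3, 4, 5] / [2, 6] / [7]
Final shape: (4, 2, 1).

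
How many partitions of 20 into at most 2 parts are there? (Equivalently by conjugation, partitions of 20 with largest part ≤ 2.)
p(20, parts ≤ 2) = 11

Use the recurrence p(n, m) = p(n, m−1) + p(n−m, m): either the largest part is < m (count p(n, m−1)) or the largest part is exactly m (remove one copy of m, count p(n−m, m)). With p(0, ·) = 1 this gives p(20, parts ≤ 2) = 11. (By conjugating Young diagrams, this also counts partitions of 20 into at most 2 parts.)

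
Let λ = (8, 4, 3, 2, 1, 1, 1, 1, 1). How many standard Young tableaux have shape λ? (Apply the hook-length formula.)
# SYT of shape (8, 4, 3, 2, 1, 1, 1, 1, 1) = 1629547920

Hook-length formula: f^λ = n! / Π hook(c), product over all cells c of the Young diagram. For λ = (8, 4, 3, 2, 1, 1, 1, 1, 1), n = 22 boxes. Hook lengths by row (left-to-right, top-to-bottom): [16, 10, 8, 6, 4, 3, 2, 1]; [11, 5, 3, 1]; [9, 3, 1]; [7, 1]; [5]; [4]; [3]; [2]; [1]. Product of hooks = 689762304000. So f^λ = 22! / 689762304000 = 1124000727777607680000 / 689762304000 = 1629547920.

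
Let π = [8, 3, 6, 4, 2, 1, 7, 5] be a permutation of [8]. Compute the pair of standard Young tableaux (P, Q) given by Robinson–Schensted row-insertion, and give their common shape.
P = [1, 4, 5] / [2, 7] / [3] / [6] / [8];  Q = [1, 3, 7] / [2, 8] / [4] / [5] / [6];  common shape = (3, 2, 1, 1, 1)

Row-insert the values π_1, π_2, … into P one at a time, bumping the leftmost entry strictly greater than the inserted value down to the next row. The recording tableau Q records, in position (i, j), the step at which that cell was added to P.
  Insert 8 (step 1): P = [8];  Q = [1]
  Insert 3 (step 2): P = [3] / [8];  Q = [1] / [2]
  Insert 6 (step 3): P = [3, 6] / [8];  Q = [1, 3] / [2]
  Insert 4 (step 4): P = [3, 4] / [6] / [8];  Q = [1, 3] / [2] / [4]
  Insert 2 (step 5): P = [2, 4] / [3] / [6] / [8];  Q = [1, 3] / [2] / [4] / [5]
  Insert 1 (step 6): P = [1, 4] / [2] / [3] / [6] / [8];  Q = [1, 3] / [2] / [4] / [5] / [6]
  Insert 7 (step 7): P = [1, 4, 7] / [2] / [3] / [6] / [8];  Q = [1, 3, 7] / [2] / [4] / [5] / [6]
  Insert 5 (step 8): P = [1, 4, 5] / [2, 7] / [3] / [6] / [8];  Q = [1, 3, 7] / [2, 8] / [4] / [5] / [6]
Final shape: (3, 2, 1, 1, 1).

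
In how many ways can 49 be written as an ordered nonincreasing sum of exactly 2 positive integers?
p(49, 2 parts) = 24

Partitions of n into exactly k parts are in bijection with partitions of n − k into at most k parts (subtract 1 from each part). So p(49, exactly 2) = p(47, parts ≤ 2). Computing via the recurrence p(m, j) = p(m, j−1) + p(m−j, j) gives 24.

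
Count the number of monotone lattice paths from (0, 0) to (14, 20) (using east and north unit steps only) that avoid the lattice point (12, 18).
Number of paths = 873016290

Total paths from (0, 0) to (14, 20): C(34, 14) = 1391975640. Paths through (12, 18): (paths (0, 0) → (12, 18)) × (paths (12, 18) → (14, 20)) = C(30, 12) · C(4, 2) = 86493225 · 6 = 518959350. Avoidance count = 1391975640 − 518959350 = 873016290.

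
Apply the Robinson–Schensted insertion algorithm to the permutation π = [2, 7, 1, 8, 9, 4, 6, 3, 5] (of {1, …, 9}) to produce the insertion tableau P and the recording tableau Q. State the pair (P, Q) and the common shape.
P = [1, 3, 5, 9] / [2, 4, 6] / [7, 8];  Q = [1, 2, 4, 5] / [3, 6, 7] / [8, 9];  common shape = (4, 3, 2)

Row-insert the values π_1, π_2, … into P one at a time, bumping the leftmost entry strictly greater than the inserted value down to the next row. The recording tableau Q records, in position (i, j), the step at which that cell was added to P.
  Insert 2 (step 1): P = [2];  Q = [1]
  Insert 7 (step 2): P = [2, 7];  Q = [1, 2]
  Insert 1 (step 3): P = [1, 7] / [2];  Q = [1, 2] / [3]
  Insert 8 (step 4): P = [1, 7, 8] / [2];  Q = [1, 2, 4] / [3]
  Insert 9 (step 5): P = [1, 7, 8, 9] / [2];  Q = [1, 2, 4, 5] / [3]
  Insert 4 (step 6): P = [1, 4, 8, 9] / [2, 7];  Q = [1, 2, 4, 5] / [3, 6]
  Insert 6 (step 7): P = [1, 4, 6, 9] / [2, 7, 8];  Q = [1, 2, 4, 5] / [3, 6, 7]
  Insert 3 (step 8): P = [1, 3, 6, 9] / [2, 4, 8] / [7];  Q = [1, 2, 4, 5] / [3, 6, 7] / [8]
  Insert 5 (step 9): P = [1, 3, 5, 9] / [2, 4, 6] / [7, 8];  Q = [1, 2, 4, 5] / [3, 6, 7] / [8, 9]
Final shape: (4, 3, 2).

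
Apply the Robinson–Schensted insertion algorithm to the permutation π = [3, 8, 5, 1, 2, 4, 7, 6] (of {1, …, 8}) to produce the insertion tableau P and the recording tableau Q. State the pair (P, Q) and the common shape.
P = [1, 2, 4, 6] / [3, 5, 7] / [8];  Q = [1, 2, 6, 7] / [3, 5, 8] / [4];  common shape = (4, 3, 1)

Row-insert the values π_1, π_2, … into P one at a time, bumping the leftmost entry strictly greater than the inserted value down to the next row. The recording tableau Q records, in position (i, j), the step at which that cell was added to P.
  Insert 3 (step 1): P = [3];  Q = [1]
  Insert 8 (step 2): P = [3, 8];  Q = [1, 2]
  Insert 5 (step 3): P = [3, 5] / [8];  Q = [1, 2] / [3]
  Insert 1 (step 4): P = [1, 5] / [3] / [8];  Q = [1, 2] / [3] / [4]
  Insert 2 (step 5): P = [1, 2] / [3, 5] / [8];  Q = [1, 2] / [3, 5] / [4]
  Insert 4 (step 6): P = [1, 2, 4] / [3, 5] / [8];  Q = [1, 2, 6] / [3, 5] / [4]
  Insert 7 (step 7): P = [1, 2, 4, 7] / [3, 5] / [8];  Q = [1, 2, 6, 7] / [3, 5] / [4]
  Insert 6 (step 8): P = [1, 2, 4, 6] / [3, 5, 7] / [8];  Q = [1, 2, 6, 7] / [3, 5, 8] / [4]
Final shape: (4, 3, 1).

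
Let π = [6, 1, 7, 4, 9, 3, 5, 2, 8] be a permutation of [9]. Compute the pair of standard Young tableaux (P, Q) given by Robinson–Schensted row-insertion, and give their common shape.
P = [1, 2, 5, 8] / [3, 7, 9] / [4] / [6];  Q = [1, 3, 5, 9] / [2, 4, 7] / [6] / [8];  common shape = (4, 3, 1, 1)

Row-insert the values π_1, π_2, … into P one at a time, bumping the leftmost entry strictly greater than the inserted value down to the next row. The recording tableau Q records, in position (i, j), the step at which that cell was added to P.
  Insert 6 (step 1): P = [6];  Q = [1]
  Insert 1 (step 2): P = [1] / [6];  Q = [1] / [2]
  Insert 7 (step 3): P = [1, 7] / [6];  Q = [1, 3] / [2]
  Insert 4 (step 4): P = [1, 4] / [6, 7];  Q = [1, 3] / [2, 4]
  Insert 9 (step 5): P = [1, 4, 9] / [6, 7];  Q = [1, 3, 5] / [2, 4]
  Insert 3 (step 6): P = [1, 3, 9] / [4, 7] / [6];  Q = [1, 3, 5] / [2, 4] / [6]
  Insert 5 (step 7): P = [1, 3, 5] / [4, 7, 9] / [6];  Q = [1, 3, 5] / [2, 4, 7] / [6]
  Insert 2 (step 8): P = [1, 2, 5] / [3, 7, 9] / [4] / [6];  Q = [1, 3, 5] / [2, 4, 7] / [6] / [8]
  Insert 8 (step 9): P = [1, 2, 5, 8] / [3, 7, 9] / [4] / [6];  Q = [1, 3, 5, 9] / [2, 4, 7] / [6] / [8]
Final shape: (4, 3, 1, 1).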